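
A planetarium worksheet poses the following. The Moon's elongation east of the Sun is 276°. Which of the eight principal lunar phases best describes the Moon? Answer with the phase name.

276° lies in the last quarter sector of the 8-phase cycle.

last quarter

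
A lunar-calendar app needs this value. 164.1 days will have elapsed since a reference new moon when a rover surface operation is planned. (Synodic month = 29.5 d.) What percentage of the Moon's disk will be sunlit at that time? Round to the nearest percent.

96%

Reduce mod P: 164.1 − 5×29.5 = 16.60 d into the current lunation.
The Moon has covered 16.60/29.5 of its cycle, so θ ≈ 360° × 16.60/29.5 = 202.6°.
With cos θ = (-0.923), the lit fraction is (1 − (-0.923))/2 ≈ 0.962, so 96%.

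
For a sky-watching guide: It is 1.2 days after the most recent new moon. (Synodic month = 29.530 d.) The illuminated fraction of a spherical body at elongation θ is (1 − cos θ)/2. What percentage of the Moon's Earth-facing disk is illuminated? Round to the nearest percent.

2%

Elongation θ = 360° × 1.2/29.530 ≈ 14.6°.
Illuminated fraction = (1 − cos 14.6°)/2 = (1 − 0.968)/2 ≈ 0.016, so 2%.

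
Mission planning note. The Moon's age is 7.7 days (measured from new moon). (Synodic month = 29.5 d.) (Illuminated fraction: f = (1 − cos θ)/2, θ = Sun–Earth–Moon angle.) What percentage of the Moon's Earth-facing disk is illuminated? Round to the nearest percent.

Phase angle: θ = 360°·(7.7 d)/(29.5 d) = 94.0°.
cos 94.0° = (-0.069), so f = (1 − (-0.069))/2 = 0.535, so 53%.

53%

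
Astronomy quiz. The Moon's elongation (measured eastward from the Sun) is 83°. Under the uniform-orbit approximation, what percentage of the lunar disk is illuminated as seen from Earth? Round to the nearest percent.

cos 83° = 0.122, so f = (1 − 0.122)/2 = 0.439, i.e. 44%.

44%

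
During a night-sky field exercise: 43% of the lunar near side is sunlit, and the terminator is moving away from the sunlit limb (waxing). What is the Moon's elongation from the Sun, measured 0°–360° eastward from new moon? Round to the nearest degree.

82°

Invert f = (1 − cos θ)/2 to get cos θ = 1 − 2(0.43) = 0.140, hence θ₀ = arccos 0.140 = 82.0°.
The Moon is waxing (0°–180°), so θ = 82.0° directly.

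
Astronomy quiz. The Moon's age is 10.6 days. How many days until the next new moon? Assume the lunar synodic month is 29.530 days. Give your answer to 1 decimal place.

18.9 days

One full lunation from the last new moon is 29.530 d; remaining = 29.530 − 10.6 = 18.930 d.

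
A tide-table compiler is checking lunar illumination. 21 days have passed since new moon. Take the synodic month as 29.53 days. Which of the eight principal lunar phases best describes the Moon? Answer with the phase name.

last quarter

At 21/29.53 of the cycle, θ ≈ 256° — the last quarter range.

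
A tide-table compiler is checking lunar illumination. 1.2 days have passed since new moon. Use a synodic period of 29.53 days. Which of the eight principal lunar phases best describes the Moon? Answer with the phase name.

At 1.2/29.53 of the cycle, θ ≈ 15° — the new moon range.

new moon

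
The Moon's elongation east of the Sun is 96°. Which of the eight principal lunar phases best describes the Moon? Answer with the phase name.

first quarter

96° lies in the first quarter sector of the 8-phase cycle.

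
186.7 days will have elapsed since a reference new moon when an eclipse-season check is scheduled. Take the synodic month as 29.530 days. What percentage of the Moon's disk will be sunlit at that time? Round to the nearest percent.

72%

186.7 d spans 6 complete synodic months (6 × 29.530 = 177.18 d) plus 9.52 d.
Phase angle: θ = 360°·(9.52 d)/(29.530 d) = 116.1°.
With cos θ = (-0.439), the lit fraction is (1 − (-0.439))/2 ≈ 0.720, so 72%.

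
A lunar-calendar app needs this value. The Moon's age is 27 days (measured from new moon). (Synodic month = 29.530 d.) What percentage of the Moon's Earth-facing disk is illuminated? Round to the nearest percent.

Elongation θ = 360° × 27/29.530 ≈ 329.2°.
Illuminated fraction = (1 − cos 329.2°)/2 = (1 − 0.859)/2 ≈ 0.071, so 7%.

7%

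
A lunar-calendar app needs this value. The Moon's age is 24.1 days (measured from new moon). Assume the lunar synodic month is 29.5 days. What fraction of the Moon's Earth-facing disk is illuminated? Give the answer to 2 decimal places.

The Moon has covered 24.1/29.5 of its cycle, so θ ≈ 360° × 24.1/29.5 = 294.1°.
cos 294.1° = 0.408, so f = (1 − 0.408)/2 = 0.296.

0.30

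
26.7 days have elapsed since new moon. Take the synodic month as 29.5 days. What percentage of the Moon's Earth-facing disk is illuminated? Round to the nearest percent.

Elongation θ = 360° × 26.7/29.5 ≈ 325.8°.
cos 325.8° = 0.827, so f = (1 − 0.827)/2 = 0.086, so 9%.

9%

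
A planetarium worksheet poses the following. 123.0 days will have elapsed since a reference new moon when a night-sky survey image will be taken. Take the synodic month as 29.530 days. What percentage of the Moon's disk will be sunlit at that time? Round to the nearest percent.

Reduce mod P: 123.0 − 4×29.530 = 4.88 d into the current lunation.
Elongation θ = 360° × 4.88/29.530 ≈ 59.5°.
cos 59.5° = 0.508, so f = (1 − 0.508)/2 = 0.246, so 25%.

25%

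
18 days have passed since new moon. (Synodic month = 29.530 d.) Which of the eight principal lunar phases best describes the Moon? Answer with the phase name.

θ ≈ 360° × 18/29.530 = 219°, which falls in the waning gibbous sector.

waning gibbous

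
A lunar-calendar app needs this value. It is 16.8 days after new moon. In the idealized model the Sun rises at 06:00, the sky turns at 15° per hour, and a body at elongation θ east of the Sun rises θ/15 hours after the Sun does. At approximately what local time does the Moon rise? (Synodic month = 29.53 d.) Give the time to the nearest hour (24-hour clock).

The Moon has covered 16.8/29.53 of its cycle, so θ ≈ 360° × 16.8/29.53 = 204.8°.
The Moon trails the Sun by θ/15 = 204.8/15 ≈ 13.65 hours.
06:00 + 13.65 h ≈ 19:39 → 20:00 to the nearest hour.

20:00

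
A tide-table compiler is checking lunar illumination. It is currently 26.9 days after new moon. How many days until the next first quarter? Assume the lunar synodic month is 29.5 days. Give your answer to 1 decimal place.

First quarter occurs at elongation 90°, i.e. at age 29.5 × 90/360 = 7.375 d.
Already past this cycle's first quarter; the next is at 7.375 + 29.5 = 36.875 d, so 36.875 − 26.9 = 9.975 days.

10.0 days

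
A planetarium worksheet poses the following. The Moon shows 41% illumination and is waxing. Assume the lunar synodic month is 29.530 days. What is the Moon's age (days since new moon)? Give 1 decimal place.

6.5 days

cos θ = 1 − 2f = 0.180, giving a principal value of 79.6°.
Waxing ⇒ before full, so θ = 79.6°.
Age = 29.530 × 79.6°/360° ≈ 6.53 days.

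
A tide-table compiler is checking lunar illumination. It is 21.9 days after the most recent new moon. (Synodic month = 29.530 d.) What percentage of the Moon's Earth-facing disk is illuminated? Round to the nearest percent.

Phase angle: θ = 360°·(21.9 d)/(29.530 d) = 267.0°.
cos 267.0° = (-0.053), so f = (1 − (-0.053))/2 = 0.526, so 53%.

53%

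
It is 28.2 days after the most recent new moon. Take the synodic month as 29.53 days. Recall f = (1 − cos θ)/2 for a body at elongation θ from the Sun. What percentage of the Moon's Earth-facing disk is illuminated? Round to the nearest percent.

The Moon has covered 28.2/29.53 of its cycle, so θ ≈ 360° × 28.2/29.53 = 343.8°.
Illuminated fraction = (1 − cos 343.8°)/2 = (1 − 0.960)/2 ≈ 0.020, so 2%.

2%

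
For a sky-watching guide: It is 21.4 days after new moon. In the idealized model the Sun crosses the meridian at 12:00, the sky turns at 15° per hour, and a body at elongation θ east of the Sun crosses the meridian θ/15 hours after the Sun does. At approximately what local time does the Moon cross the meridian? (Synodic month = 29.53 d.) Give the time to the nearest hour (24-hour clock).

The Moon has covered 21.4/29.53 of its cycle, so θ ≈ 360° × 21.4/29.53 = 260.9°.
The Moon trails the Sun by θ/15 = 260.9/15 ≈ 17.39 hours.
12:00 + 17.39 h ≈ 05:24 → 05:00 to the nearest hour.

05:00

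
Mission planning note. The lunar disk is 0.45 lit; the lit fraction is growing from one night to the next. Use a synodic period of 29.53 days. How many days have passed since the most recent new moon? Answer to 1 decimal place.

From f = (1 − cos θ)/2: cos θ = 1 − 2×0.45 = 0.100; arccos → 84.3°.
Before full moon the principal value applies: θ = 84.3°.
That fraction of the synodic month is 84.3/360 × 29.53 d ≈ 6.91 d.

6.9 days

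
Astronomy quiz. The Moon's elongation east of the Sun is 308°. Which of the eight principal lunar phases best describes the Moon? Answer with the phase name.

waning crescent

The waning crescent sector spans roughly 292°–338°; 308° falls inside it.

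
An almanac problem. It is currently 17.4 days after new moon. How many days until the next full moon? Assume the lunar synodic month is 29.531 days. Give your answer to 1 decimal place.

26.9 days

Full moon occurs at elongation 180°, i.e. at age 29.531 × 180/360 = 14.765 d.
Already past this cycle's full moon; the next is at 14.765 + 29.531 = 44.296 d, so 44.296 − 17.4 = 26.896 days.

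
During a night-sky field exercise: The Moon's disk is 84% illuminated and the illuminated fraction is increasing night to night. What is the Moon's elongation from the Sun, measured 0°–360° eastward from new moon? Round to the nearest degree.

133°

Invert f = (1 − cos θ)/2 to get cos θ = 1 − 2(0.84) = -0.680, hence θ₀ = arccos -0.680 = 132.8°.
Before full moon the principal value applies: θ = 132.8°.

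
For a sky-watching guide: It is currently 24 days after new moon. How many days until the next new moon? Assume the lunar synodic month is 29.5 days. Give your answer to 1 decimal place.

One full lunation from the last new moon is 29.5 d; remaining = 29.5 − 24 = 5.500 d.

5.5 days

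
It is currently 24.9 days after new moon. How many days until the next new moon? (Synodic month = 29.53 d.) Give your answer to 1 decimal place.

One full lunation from the last new moon is 29.53 d; remaining = 29.53 − 24.9 = 4.630 d.

4.6 days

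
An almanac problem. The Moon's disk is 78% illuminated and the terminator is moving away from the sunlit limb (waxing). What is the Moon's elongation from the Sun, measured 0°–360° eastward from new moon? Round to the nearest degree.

124°

From f = (1 − cos θ)/2: cos θ = 1 − 2×0.78 = -0.560; arccos → 124.1°.
Before full moon the principal value applies: θ = 124.1°.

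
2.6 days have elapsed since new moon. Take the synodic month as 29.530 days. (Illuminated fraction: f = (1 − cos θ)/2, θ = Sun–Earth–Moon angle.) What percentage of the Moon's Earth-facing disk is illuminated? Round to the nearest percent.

Phase angle: θ = 360°·(2.6 d)/(29.530 d) = 31.7°.
With cos θ = 0.851, the lit fraction is (1 − 0.851)/2 ≈ 0.075, so 7%.

7%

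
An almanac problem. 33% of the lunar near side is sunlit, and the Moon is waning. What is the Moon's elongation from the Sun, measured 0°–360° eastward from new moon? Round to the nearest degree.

From f = (1 − cos θ)/2: cos θ = 1 − 2×0.33 = 0.340; arccos → 70.1°.
Since the Moon is past full (waning), take the reflex angle: θ = 360° − 70.1° = 289.9°.

290°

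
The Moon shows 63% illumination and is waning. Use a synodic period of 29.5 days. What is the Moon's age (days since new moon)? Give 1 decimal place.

From f = (1 − cos θ)/2: cos θ = 1 − 2×0.63 = -0.260; arccos → 105.1°.
A waning Moon lies in 180°–360°, so θ = 360° − 105.1° = 254.9°.
At 360°/29.5 d per day, 254.9° corresponds to 20.89 days.

20.9 days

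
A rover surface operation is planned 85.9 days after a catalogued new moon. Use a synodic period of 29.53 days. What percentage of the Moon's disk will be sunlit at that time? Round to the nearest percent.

8%

Reduce mod P: 85.9 − 2×29.53 = 26.84 d into the current lunation.
The Moon has covered 26.84/29.53 of its cycle, so θ ≈ 360° × 26.84/29.53 = 327.2°.
With cos θ = 0.841, the lit fraction is (1 − 0.841)/2 ≈ 0.080, so 8%.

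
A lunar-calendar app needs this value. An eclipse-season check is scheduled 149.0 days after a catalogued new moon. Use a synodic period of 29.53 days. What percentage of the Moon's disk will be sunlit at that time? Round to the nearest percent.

2%

149.0/29.53 = 5.046 lunations, so 5 complete cycles and 1.35 d into the next.
The Moon has covered 1.35/29.53 of its cycle, so θ ≈ 360° × 1.35/29.53 = 16.5°.
Illuminated fraction = (1 − cos 16.5°)/2 = (1 − 0.959)/2 ≈ 0.020, so 2%.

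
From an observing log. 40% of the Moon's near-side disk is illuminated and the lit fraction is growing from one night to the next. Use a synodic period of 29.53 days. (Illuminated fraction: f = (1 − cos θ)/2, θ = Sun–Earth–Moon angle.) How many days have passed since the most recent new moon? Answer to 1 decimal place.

cos θ = 1 − 2f = 0.200, giving a principal value of 78.5°.
Waxing ⇒ before full, so θ = 78.5°.
That fraction of the synodic month is 78.5/360 × 29.53 d ≈ 6.44 d.

6.4 days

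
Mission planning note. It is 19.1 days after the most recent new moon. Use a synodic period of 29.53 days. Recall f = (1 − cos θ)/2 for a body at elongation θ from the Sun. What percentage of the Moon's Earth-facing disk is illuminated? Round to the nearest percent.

80%

Elongation θ = 360° × 19.1/29.53 ≈ 232.8°.
Illuminated fraction = (1 − cos 232.8°)/2 = (1 − (-0.604))/2 ≈ 0.802, so 80%.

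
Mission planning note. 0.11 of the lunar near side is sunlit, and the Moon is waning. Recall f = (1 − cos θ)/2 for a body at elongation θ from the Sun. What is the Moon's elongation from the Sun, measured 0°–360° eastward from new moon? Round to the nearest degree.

321°

From f = (1 − cos θ)/2: cos θ = 1 − 2×0.11 = 0.780; arccos → 38.7°.
Waning ⇒ past full, so θ = 360° − 38.7° = 321.3°.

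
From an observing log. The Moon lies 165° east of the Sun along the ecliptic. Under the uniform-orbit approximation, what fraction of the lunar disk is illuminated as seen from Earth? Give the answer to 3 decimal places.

0.983

f = (1 − cos 165°)/2 = (1 − (-0.966))/2 ≈ 0.983.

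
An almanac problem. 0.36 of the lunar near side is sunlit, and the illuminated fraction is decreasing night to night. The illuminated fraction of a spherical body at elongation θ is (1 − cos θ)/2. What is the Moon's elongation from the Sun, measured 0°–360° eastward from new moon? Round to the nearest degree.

286°

From f = (1 − cos θ)/2: cos θ = 1 − 2×0.36 = 0.280; arccos → 73.7°.
A waning Moon lies in 180°–360°, so θ = 360° − 73.7° = 286.3°.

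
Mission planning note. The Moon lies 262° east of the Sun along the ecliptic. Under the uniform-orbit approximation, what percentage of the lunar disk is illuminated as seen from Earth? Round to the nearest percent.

f = (1 − cos 262°)/2 = (1 − (-0.139))/2 ≈ 0.570, i.e. 57%.

57%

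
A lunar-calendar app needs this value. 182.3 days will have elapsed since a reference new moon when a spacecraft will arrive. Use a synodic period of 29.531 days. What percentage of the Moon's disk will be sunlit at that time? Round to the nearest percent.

27%

182.3/29.531 = 6.173 lunations, so 6 complete cycles and 5.11 d into the next.
Elongation θ = 360° × 5.11/29.531 ≈ 62.3°.
Illuminated fraction = (1 − cos 62.3°)/2 = (1 − 0.464)/2 ≈ 0.268, so 27%.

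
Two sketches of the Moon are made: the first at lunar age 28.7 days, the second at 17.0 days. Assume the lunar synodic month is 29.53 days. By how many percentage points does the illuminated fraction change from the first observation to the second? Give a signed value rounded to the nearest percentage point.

+94 percentage points

First observation: θ = 360°·28.7/29.53 = 349.9°, so f = 0.008.
Second observation: θ = 207.2°, f = 0.945.
Δf = 0.945 − 0.008 = +0.937, i.e. +94 pp.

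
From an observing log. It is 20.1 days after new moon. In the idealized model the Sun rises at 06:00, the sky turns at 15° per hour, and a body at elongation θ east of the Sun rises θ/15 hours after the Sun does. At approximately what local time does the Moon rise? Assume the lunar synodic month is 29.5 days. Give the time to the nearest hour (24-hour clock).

22:00

Elongation θ = 360° × 20.1/29.5 ≈ 245.3°.
Delay after the Sun = 245.3° / (15°/h) ≈ 16.35 h.
06:00 + 16.35 h ≈ 22:21 → 22:00 to the nearest hour.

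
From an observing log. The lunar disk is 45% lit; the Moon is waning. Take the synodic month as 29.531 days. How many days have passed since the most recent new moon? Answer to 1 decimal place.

22.6 days

Invert f = (1 − cos θ)/2 to get cos θ = 1 − 2(0.45) = 0.100, hence θ₀ = arccos 0.100 = 84.3°.
A waning Moon lies in 180°–360°, so θ = 360° − 84.3° = 275.7°.
At 360°/29.531 d per day, 275.7° corresponds to 22.62 days.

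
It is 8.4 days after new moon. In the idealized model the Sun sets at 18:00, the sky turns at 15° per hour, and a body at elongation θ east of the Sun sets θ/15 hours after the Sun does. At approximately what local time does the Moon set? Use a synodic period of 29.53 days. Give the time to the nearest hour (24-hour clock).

01:00

Elongation θ = 360° × 8.4/29.53 ≈ 102.4°.
At 15° of sky rotation per hour, 102.4° corresponds to a 6.83 h lag.
18:00 + 6.83 h ≈ 00:50 → 01:00 to the nearest hour.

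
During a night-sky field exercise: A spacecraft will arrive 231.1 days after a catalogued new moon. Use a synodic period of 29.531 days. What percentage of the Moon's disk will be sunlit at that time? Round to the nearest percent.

231.1/29.531 = 7.826 lunations, so 7 complete cycles and 24.38 d into the next.
The Moon has covered 24.38/29.531 of its cycle, so θ ≈ 360° × 24.38/29.531 = 297.2°.
Illuminated fraction = (1 − cos 297.2°)/2 = (1 − 0.458)/2 ≈ 0.271, so 27%.

27%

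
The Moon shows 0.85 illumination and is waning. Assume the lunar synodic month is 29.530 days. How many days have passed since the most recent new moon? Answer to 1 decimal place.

18.5 days

Invert f = (1 − cos θ)/2 to get cos θ = 1 − 2(0.85) = -0.700, hence θ₀ = arccos -0.700 = 134.4°.
Since the Moon is past full (waning), take the reflex angle: θ = 360° − 134.4° = 225.6°.
That fraction of the synodic month is 225.6/360 × 29.530 d ≈ 18.50 d.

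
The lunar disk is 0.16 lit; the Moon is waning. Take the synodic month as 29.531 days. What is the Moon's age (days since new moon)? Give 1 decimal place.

25.7 days

From f = (1 − cos θ)/2: cos θ = 1 − 2×0.16 = 0.680; arccos → 47.2°.
A waning Moon lies in 180°–360°, so θ = 360° − 47.2° = 312.8°.
At 360°/29.531 d per day, 312.8° corresponds to 25.66 days.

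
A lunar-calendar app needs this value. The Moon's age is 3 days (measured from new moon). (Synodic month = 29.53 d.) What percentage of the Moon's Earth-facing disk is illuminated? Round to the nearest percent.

The Moon has covered 3/29.53 of its cycle, so θ ≈ 360° × 3/29.53 = 36.6°.
cos 36.6° = 0.803, so f = (1 − 0.803)/2 = 0.098, so 10%.

10%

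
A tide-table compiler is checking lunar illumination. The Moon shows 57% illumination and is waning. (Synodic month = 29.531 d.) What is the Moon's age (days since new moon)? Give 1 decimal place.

21.5 days

cos θ = 1 − 2f = -0.140, giving a principal value of 98.0°.
Waning ⇒ past full, so θ = 360° − 98.0° = 262.0°.
At 360°/29.531 d per day, 262.0° corresponds to 21.49 days.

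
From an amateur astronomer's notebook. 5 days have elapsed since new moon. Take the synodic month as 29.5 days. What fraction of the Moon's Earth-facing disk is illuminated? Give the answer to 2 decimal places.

Phase angle: θ = 360°·(5 d)/(29.5 d) = 61.0°.
cos 61.0° = 0.485, so f = (1 − 0.485)/2 = 0.258.

0.26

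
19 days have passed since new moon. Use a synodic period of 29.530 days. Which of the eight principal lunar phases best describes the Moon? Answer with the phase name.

θ ≈ 360° × 19/29.530 = 232°, which falls in the waning gibbous sector.

waning gibbous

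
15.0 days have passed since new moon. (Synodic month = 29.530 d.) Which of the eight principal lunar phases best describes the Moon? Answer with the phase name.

θ ≈ 360° × 15.0/29.530 = 183°, which falls in the full moon sector.

full moon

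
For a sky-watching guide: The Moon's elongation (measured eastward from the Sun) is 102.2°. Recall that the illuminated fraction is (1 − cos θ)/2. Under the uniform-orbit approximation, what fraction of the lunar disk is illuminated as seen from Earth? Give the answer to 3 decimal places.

Half-versine of 102.2°: (1 − (-0.211))/2 = 0.606.

0.606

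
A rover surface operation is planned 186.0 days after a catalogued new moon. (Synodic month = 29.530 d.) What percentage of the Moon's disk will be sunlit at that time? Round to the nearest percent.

186.0 d spans 6 complete synodic months (6 × 29.530 = 177.18 d) plus 8.82 d.
Phase angle: θ = 360°·(8.82 d)/(29.530 d) = 107.5°.
With cos θ = (-0.301), the lit fraction is (1 − (-0.301))/2 ≈ 0.651, so 65%.

65%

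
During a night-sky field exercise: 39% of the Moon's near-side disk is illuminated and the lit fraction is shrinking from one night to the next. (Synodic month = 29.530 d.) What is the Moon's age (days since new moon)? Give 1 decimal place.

23.2 days

Invert f = (1 − cos θ)/2 to get cos θ = 1 − 2(0.39) = 0.220, hence θ₀ = arccos 0.220 = 77.3°.
Waning ⇒ past full, so θ = 360° − 77.3° = 282.7°.
Age = 29.530 × 282.7°/360° ≈ 23.19 days.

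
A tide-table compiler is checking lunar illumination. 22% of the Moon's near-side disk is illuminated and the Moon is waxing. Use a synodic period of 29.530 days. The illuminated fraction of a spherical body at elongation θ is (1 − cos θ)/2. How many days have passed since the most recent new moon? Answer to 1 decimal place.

4.6 days

cos θ = 1 − 2f = 0.560, giving a principal value of 55.9°.
Before full moon the principal value applies: θ = 55.9°.
At 360°/29.530 d per day, 55.9° corresponds to 4.59 days.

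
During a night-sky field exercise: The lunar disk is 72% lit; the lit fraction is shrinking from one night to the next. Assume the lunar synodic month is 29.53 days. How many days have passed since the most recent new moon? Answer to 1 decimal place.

Invert f = (1 − cos θ)/2 to get cos θ = 1 − 2(0.72) = -0.440, hence θ₀ = arccos -0.440 = 116.1°.
A waning Moon lies in 180°–360°, so θ = 360° − 116.1° = 243.9°.
That fraction of the synodic month is 243.9/360 × 29.53 d ≈ 20.01 d.

20.0 days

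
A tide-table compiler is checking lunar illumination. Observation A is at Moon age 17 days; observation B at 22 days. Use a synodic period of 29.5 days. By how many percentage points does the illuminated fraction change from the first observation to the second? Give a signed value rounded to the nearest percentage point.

θ₁ = 360° × 17/29.5 = 207.5°, f₁ = (1 − cos θ₁)/2 = 0.944.
θ₂ = 360° × 22/29.5 = 268.5°, f₂ = (1 − cos θ₂)/2 = 0.513.
Change = f₂ − f₁ = -0.430 → -43 percentage points.

-43 percentage points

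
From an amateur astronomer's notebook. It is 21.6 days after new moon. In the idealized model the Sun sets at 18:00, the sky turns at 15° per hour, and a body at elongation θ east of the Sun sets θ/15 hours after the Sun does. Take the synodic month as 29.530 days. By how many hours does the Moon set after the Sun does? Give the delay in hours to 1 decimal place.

17.6 h

Elongation θ = 360° × 21.6/29.530 ≈ 263.3°.
Delay after the Sun = 263.3° / (15°/h) ≈ 17.56 h.
So the Moon sets 17.56 h after the Sun.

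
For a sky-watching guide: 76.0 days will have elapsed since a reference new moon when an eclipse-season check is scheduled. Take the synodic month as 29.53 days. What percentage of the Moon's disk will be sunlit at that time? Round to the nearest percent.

76.0/29.53 = 2.574 lunations, so 2 complete cycles and 16.94 d into the next.
Phase angle: θ = 360°·(16.94 d)/(29.53 d) = 206.5°.
With cos θ = (-0.895), the lit fraction is (1 − (-0.895))/2 ≈ 0.947, so 95%.

95%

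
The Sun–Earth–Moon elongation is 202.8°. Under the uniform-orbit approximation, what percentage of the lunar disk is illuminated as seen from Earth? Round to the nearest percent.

f = (1 − cos 202.8°)/2 = (1 − (-0.922))/2 ≈ 0.961, i.e. 96%.

96%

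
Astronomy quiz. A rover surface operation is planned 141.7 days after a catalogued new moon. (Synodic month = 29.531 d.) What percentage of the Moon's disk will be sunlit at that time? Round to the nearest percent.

141.7 d spans 4 complete synodic months (4 × 29.531 = 118.12 d) plus 23.58 d.
Phase angle: θ = 360°·(23.58 d)/(29.531 d) = 287.4°.
With cos θ = 0.299, the lit fraction is (1 − 0.299)/2 ≈ 0.350, so 35%.

35%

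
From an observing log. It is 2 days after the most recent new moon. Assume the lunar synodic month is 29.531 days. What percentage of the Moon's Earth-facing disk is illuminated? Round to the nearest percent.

Elongation θ = 360° × 2/29.531 ≈ 24.4°.
cos 24.4° = 0.911, so f = (1 − 0.911)/2 = 0.045, so 4%.

4%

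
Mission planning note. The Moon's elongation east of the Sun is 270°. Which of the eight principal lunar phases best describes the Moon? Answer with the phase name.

last quarter

270° lies in the last quarter sector of the 8-phase cycle.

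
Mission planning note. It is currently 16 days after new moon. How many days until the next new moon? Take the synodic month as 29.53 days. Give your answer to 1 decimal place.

The next new moon completes the synodic month: 29.53 − 16 = 13.530 days.

13.5 days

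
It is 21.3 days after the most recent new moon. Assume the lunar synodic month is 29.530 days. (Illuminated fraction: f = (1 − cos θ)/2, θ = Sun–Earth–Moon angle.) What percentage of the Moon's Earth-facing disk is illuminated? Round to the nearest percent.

Elongation θ = 360° × 21.3/29.530 ≈ 259.7°.
With cos θ = (-0.179), the lit fraction is (1 − (-0.179))/2 ≈ 0.590, so 59%.

59%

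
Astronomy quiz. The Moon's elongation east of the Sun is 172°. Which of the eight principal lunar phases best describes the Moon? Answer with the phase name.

The full moon sector spans roughly 158°–202°; 172° falls inside it.

full moon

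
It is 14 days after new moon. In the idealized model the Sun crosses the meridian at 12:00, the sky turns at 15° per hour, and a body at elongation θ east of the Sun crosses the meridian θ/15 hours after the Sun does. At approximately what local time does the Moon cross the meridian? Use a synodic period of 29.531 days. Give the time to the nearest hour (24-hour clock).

Phase angle: θ = 360°·(14 d)/(29.531 d) = 170.7°.
The Moon trails the Sun by θ/15 = 170.7/15 ≈ 11.38 hours.
12:00 + 11.38 h ≈ 23:23 → 23:00 to the nearest hour.

23:00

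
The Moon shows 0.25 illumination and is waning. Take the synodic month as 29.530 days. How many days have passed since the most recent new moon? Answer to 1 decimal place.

Invert f = (1 − cos θ)/2 to get cos θ = 1 − 2(0.25) = 0.500, hence θ₀ = arccos 0.500 = 60.0°.
Since the Moon is past full (waning), take the reflex angle: θ = 360° − 60.0° = 300.0°.
At 360°/29.530 d per day, 300.0° corresponds to 24.61 days.

24.6 days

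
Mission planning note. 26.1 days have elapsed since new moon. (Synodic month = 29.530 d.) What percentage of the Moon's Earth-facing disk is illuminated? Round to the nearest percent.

Elongation θ = 360° × 26.1/29.530 ≈ 318.2°.
Illuminated fraction = (1 − cos 318.2°)/2 = (1 − 0.745)/2 ≈ 0.127, so 13%.

13%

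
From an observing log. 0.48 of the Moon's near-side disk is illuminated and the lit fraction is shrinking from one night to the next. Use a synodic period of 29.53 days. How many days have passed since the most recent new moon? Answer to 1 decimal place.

22.3 days

Invert f = (1 − cos θ)/2 to get cos θ = 1 − 2(0.48) = 0.040, hence θ₀ = arccos 0.040 = 87.7°.
Since the Moon is past full (waning), take the reflex angle: θ = 360° − 87.7° = 272.3°.
At 360°/29.53 d per day, 272.3° corresponds to 22.34 days.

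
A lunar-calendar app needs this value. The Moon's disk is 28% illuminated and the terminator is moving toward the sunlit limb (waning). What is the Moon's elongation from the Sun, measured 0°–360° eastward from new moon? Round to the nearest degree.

Invert f = (1 − cos θ)/2 to get cos θ = 1 − 2(0.28) = 0.440, hence θ₀ = arccos 0.440 = 63.9°.
A waning Moon lies in 180°–360°, so θ = 360° − 63.9° = 296.1°.

296°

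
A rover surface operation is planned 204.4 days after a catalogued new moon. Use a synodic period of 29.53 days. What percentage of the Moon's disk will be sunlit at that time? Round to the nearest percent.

Reduce mod P: 204.4 − 6×29.53 = 27.22 d into the current lunation.
Phase angle: θ = 360°·(27.22 d)/(29.53 d) = 331.8°.
cos 331.8° = 0.882, so f = (1 − 0.882)/2 = 0.059, so 6%.

6%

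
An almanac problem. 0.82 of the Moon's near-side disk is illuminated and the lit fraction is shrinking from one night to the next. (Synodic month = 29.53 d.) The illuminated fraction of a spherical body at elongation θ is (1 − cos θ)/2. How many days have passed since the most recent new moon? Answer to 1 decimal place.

18.9 days

cos θ = 1 − 2f = -0.640, giving a principal value of 129.8°.
A waning Moon lies in 180°–360°, so θ = 360° − 129.8° = 230.2°.
At 360°/29.53 d per day, 230.2° corresponds to 18.88 days.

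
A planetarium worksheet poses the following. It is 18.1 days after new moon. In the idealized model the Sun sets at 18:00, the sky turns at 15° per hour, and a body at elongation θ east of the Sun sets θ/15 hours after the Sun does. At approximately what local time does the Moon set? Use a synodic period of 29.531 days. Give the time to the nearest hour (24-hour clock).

Phase angle: θ = 360°·(18.1 d)/(29.531 d) = 220.6°.
The Moon trails the Sun by θ/15 = 220.6/15 ≈ 14.71 hours.
18:00 + 14.71 h ≈ 08:43 → 09:00 to the nearest hour.

09:00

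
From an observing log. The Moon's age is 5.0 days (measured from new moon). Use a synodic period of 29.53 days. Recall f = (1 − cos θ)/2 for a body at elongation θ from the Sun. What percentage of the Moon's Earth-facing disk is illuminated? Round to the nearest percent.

Elongation θ = 360° × 5.0/29.53 ≈ 61.0°.
With cos θ = 0.485, the lit fraction is (1 − 0.485)/2 ≈ 0.257, so 26%.

26%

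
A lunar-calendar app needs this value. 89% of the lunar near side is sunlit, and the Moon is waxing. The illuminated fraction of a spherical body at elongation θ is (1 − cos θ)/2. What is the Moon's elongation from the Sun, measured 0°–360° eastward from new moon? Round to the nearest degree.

141°

From f = (1 − cos θ)/2: cos θ = 1 − 2×0.89 = -0.780; arccos → 141.3°.
The Moon is waxing (0°–180°), so θ = 141.3° directly.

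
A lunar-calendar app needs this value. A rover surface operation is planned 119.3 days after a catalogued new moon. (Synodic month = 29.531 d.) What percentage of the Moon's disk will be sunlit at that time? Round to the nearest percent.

2%

119.3/29.531 = 4.040 lunations, so 4 complete cycles and 1.18 d into the next.
The Moon has covered 1.18/29.531 of its cycle, so θ ≈ 360° × 1.18/29.531 = 14.3°.
With cos θ = 0.969, the lit fraction is (1 − 0.969)/2 ≈ 0.016, so 2%.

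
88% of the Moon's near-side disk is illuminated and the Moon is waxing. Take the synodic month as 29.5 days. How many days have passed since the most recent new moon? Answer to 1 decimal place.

11.4 days

cos θ = 1 − 2f = -0.760, giving a principal value of 139.5°.
The Moon is waxing (0°–180°), so θ = 139.5° directly.
At 360°/29.5 d per day, 139.5° corresponds to 11.43 days.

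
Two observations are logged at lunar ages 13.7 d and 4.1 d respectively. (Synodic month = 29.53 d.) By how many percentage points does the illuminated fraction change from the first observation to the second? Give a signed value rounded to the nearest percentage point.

-81 percentage points

θ₁ = 360° × 13.7/29.53 = 167.0°, f₁ = (1 − cos θ₁)/2 = 0.987.
θ₂ = 360° × 4.1/29.53 = 50.0°, f₂ = (1 − cos θ₂)/2 = 0.178.
Change = f₂ − f₁ = -0.809 → -81 percentage points.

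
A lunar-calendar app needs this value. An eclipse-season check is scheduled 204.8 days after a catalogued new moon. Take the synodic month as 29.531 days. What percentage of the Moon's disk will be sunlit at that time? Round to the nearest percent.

4%

Reduce mod P: 204.8 − 6×29.531 = 27.61 d into the current lunation.
The Moon has covered 27.61/29.531 of its cycle, so θ ≈ 360° × 27.61/29.531 = 336.6°.
Illuminated fraction = (1 − cos 336.6°)/2 = (1 − 0.918)/2 ≈ 0.041, so 4%.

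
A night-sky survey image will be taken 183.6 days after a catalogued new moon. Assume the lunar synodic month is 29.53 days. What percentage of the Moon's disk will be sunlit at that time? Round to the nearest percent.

40%

183.6 d spans 6 complete synodic months (6 × 29.53 = 177.18 d) plus 6.42 d.
The Moon has covered 6.42/29.53 of its cycle, so θ ≈ 360° × 6.42/29.53 = 78.3°.
Illuminated fraction = (1 − cos 78.3°)/2 = (1 − 0.203)/2 ≈ 0.398, so 40%.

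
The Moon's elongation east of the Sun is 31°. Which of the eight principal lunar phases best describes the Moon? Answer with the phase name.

waxing crescent

31° lies in the waxing crescent sector of the 8-phase cycle.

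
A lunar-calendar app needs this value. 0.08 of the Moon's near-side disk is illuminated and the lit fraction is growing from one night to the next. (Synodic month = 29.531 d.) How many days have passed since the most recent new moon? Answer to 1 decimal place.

Invert f = (1 − cos θ)/2 to get cos θ = 1 − 2(0.08) = 0.840, hence θ₀ = arccos 0.840 = 32.9°.
Before full moon the principal value applies: θ = 32.9°.
That fraction of the synodic month is 32.9/360 × 29.531 d ≈ 2.70 d.

2.7 days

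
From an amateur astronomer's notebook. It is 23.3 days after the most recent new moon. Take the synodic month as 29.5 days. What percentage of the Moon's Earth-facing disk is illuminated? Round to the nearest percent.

38%

Phase angle: θ = 360°·(23.3 d)/(29.5 d) = 284.3°.
With cos θ = 0.248, the lit fraction is (1 − 0.248)/2 ≈ 0.376, so 38%.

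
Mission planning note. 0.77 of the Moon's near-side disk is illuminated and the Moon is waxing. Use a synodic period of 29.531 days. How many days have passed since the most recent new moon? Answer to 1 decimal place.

10.1 days

From f = (1 − cos θ)/2: cos θ = 1 − 2×0.77 = -0.540; arccos → 122.7°.
Waxing ⇒ before full, so θ = 122.7°.
Age = 29.531 × 122.7°/360° ≈ 10.06 days.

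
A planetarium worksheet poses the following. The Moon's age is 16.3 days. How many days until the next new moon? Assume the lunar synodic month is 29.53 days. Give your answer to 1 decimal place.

13.2 days

The next new moon completes the synodic month: 29.53 − 16.3 = 13.230 days.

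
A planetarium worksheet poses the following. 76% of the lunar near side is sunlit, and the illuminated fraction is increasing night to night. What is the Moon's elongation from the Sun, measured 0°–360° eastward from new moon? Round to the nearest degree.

121°

Invert f = (1 − cos θ)/2 to get cos θ = 1 − 2(0.76) = -0.520, hence θ₀ = arccos -0.520 = 121.3°.
Waxing ⇒ before full, so θ = 121.3°.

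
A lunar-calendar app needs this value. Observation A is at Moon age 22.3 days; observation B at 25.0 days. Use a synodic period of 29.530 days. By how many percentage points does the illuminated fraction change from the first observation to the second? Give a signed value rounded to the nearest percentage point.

First observation: θ = 360°·22.3/29.530 = 271.9°, so f = 0.484.
Second observation: θ = 304.8°, f = 0.215.
Δf = 0.215 − 0.484 = -0.269, i.e. -27 pp.

-27 pp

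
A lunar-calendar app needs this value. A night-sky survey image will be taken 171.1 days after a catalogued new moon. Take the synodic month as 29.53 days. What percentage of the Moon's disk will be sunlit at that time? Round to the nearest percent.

36%

Reduce mod P: 171.1 − 5×29.53 = 23.45 d into the current lunation.
Phase angle: θ = 360°·(23.45 d)/(29.53 d) = 285.9°.
With cos θ = 0.274, the lit fraction is (1 − 0.274)/2 ≈ 0.363, so 36%.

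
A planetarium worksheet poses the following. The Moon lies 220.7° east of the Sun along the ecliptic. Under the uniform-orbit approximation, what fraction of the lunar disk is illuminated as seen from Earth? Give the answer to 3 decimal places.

0.879

cos 220.7° = (-0.758), so f = (1 − (-0.758))/2 = 0.879.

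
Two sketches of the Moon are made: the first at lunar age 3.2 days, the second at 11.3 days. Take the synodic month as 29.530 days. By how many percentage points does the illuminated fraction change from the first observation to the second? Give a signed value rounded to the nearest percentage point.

First observation: θ = 360°·3.2/29.530 = 39.0°, so f = 0.111.
Second observation: θ = 137.8°, f = 0.870.
Δf = 0.870 − 0.111 = +0.759, i.e. +76 pp.

+76 pp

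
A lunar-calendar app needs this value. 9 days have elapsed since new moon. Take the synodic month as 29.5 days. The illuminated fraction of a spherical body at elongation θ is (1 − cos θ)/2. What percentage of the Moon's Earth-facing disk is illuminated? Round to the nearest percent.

The Moon has covered 9/29.5 of its cycle, so θ ≈ 360° × 9/29.5 = 109.8°.
With cos θ = (-0.339), the lit fraction is (1 − (-0.339))/2 ≈ 0.670, so 67%.

67%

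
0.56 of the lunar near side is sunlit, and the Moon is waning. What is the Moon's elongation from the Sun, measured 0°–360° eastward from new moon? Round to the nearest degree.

From f = (1 − cos θ)/2: cos θ = 1 − 2×0.56 = -0.120; arccos → 96.9°.
Since the Moon is past full (waning), take the reflex angle: θ = 360° − 96.9° = 263.1°.

263°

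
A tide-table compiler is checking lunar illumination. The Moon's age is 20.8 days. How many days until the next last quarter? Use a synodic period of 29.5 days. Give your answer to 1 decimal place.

Last quarter occurs at elongation 270°, i.e. at age 29.5 × 270/360 = 22.125 d.
So 1.325 days remain (22.125 − 20.8).

1.3 days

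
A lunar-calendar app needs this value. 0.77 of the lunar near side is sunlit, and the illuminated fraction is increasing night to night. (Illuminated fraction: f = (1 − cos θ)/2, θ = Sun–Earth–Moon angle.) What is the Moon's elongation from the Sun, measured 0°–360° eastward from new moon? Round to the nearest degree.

123°

From f = (1 − cos θ)/2: cos θ = 1 − 2×0.77 = -0.540; arccos → 122.7°.
The Moon is waxing (0°–180°), so θ = 122.7° directly.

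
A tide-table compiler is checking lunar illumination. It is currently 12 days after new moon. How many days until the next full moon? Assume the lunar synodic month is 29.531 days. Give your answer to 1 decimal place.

2.8 days

Full moon occurs at elongation 180°, i.e. at age 29.531 × 180/360 = 14.765 d.
So 2.765 days remain (14.765 − 12).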